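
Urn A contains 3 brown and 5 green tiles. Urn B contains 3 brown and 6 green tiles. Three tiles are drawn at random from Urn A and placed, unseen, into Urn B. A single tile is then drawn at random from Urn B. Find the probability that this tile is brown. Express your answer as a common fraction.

Condition on how many of the transferred tiles are brown (from Urn A: 3 brown of 8; then Urn B has 12 total).
  0 brown: C(3,0)C(5,3)/C(8,3) = 5/28; then P = 3/12
  1 brown: C(3,1)C(5,2)/C(8,3) = 15/28; then P = 4/12
  2 brown: C(3,2)C(5,1)/C(8,3) = 15/56; then P = 5/12
  3 brown: C(3,3)C(5,0)/C(8,3) = 1/56; then P = 6/12
P(brown from Urn B) = 11/32 ≈ 0.3438.

11/32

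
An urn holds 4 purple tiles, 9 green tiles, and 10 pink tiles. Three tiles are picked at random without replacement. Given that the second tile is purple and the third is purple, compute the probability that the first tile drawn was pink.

P(first=pink and the second tile is purple and the third is purple) = (10/23)·(4/22)·(3/21) = 20/1771.
P(E) = Σ over first color = 4/1771 + 18/1771 + 20/1771 = 6/253.
By Bayes, P(first=pink | E) = 20/1771 / 6/253 = 10/21 ≈ 0.4762.

10/21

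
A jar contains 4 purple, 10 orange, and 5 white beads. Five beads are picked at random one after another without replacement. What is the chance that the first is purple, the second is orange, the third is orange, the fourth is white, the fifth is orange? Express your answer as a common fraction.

10/969

Multiply the conditional probability of each draw in order, without replacement, so each draw removes one from its color and from the total.
P = (4/19) · (10/18) · (9/17) · (5/16) · (8/15) = 10/969 ≈ 0.0103.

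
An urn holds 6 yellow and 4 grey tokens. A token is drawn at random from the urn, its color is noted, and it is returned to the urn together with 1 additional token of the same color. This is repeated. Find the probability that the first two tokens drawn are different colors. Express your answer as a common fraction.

Either yellow then grey, or grey then yellow; after the first draw the total is 11.
P = (6/10)·(4/11) + (4/10)·(6/11) = 24/55 ≈ 0.4364.

24/55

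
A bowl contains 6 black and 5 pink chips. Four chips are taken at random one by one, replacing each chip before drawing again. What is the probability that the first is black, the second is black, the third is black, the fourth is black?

Multiply the conditional probability of each draw in order, with replacement (the composition resets each draw).
P = (6/11) · (6/11) · (6/11) · (6/11) = 1296/14641 ≈ 0.0885.

1296/14641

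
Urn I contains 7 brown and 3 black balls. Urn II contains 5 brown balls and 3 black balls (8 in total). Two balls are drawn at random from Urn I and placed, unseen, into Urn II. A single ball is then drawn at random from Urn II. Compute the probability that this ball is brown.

Condition on how many of the transferred balls are brown (from Urn I: 7 brown of 10; then Urn II has 10 total).
  0 brown: C(7,0)C(3,2)/C(10,2) = 1/15; then P = 5/10
  1 brown: C(7,1)C(3,1)/C(10,2) = 7/15; then P = 6/10
  2 brown: C(7,2)C(3,0)/C(10,2) = 7/15; then P = 7/10
P(brown from Urn II) = 16/25 ≈ 0.6400.

16/25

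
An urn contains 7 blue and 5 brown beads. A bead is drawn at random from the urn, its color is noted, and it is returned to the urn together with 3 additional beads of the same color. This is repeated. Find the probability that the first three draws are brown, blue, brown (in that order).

7/81

Track the composition after each reinforcement of +3.
P = (5/12) · (7/15) · (8/18) = 7/81 ≈ 0.0864.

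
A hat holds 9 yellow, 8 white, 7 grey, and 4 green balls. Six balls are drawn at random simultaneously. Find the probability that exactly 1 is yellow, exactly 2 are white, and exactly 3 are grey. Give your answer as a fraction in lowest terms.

7/299

Unordered draws without replacement: count favorable combinations over C(28,6).
Favorable = C(9,1) · C(8,2) · C(7,3) · C(4,0) = 8820; total = C(28,6) = 376740.
P = 8820/376740 = 7/299 ≈ 0.0234.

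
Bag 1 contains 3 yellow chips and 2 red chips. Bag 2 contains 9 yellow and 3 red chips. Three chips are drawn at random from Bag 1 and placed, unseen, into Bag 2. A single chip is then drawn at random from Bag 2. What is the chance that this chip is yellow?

18/25

Condition on how many of the transferred chips are yellow (from Bag 1: 3 yellow of 5; then Bag 2 has 15 total).
  1 yellow: C(3,1)C(2,2)/C(5,3) = 3/10; then P = 10/15
  2 yellow: C(3,2)C(2,1)/C(5,3) = 3/5; then P = 11/15
  3 yellow: C(3,3)C(2,0)/C(5,3) = 1/10; then P = 12/15
P(yellow from Bag 2) = 18/25 ≈ 0.7200.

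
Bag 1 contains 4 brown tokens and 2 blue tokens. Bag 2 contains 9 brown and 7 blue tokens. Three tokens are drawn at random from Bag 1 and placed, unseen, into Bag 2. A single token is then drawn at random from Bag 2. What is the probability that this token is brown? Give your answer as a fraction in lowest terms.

Condition on how many of the transferred tokens are brown (from Bag 1: 4 brown of 6; then Bag 2 has 19 total).
  1 brown: C(4,1)C(2,2)/C(6,3) = 1/5; then P = 10/19
  2 brown: C(4,2)C(2,1)/C(6,3) = 3/5; then P = 11/19
  3 brown: C(4,3)C(2,0)/C(6,3) = 1/5; then P = 12/19
P(brown from Bag 2) = 11/19 ≈ 0.5789.

11/19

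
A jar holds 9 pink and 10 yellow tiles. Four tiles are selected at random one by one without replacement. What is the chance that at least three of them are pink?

Sum the hypergeometric tail for j = 3,…,4 pink tiles.
Favorable = C(9,3)·C(10,1) + C(9,4)·C(10,0) = 966; total = C(19,4) = 3876.
P = 966/3876 = 161/646 ≈ 0.2492.

161/646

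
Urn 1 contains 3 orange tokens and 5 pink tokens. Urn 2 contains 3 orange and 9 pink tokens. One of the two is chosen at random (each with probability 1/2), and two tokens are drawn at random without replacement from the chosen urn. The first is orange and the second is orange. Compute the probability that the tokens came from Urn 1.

P(E | Urn 1) = 3/28; P(E | Urn 2) = 1/22.
P(E) = 1/2·3/28 + 1/2·1/22 = 47/616.
By Bayes' rule, P(Urn 1 | E) = 3/56 / 47/616 = 33/47 ≈ 0.7021.

33/47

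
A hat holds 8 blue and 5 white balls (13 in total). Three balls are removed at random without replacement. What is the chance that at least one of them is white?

Use the complement: P(at least one white) = 1 − P(no white).
P(none) = C(8,3)/C(13,3) = 56/286.
So P = 1 − 56/286 = 115/143 ≈ 0.8042.

115/143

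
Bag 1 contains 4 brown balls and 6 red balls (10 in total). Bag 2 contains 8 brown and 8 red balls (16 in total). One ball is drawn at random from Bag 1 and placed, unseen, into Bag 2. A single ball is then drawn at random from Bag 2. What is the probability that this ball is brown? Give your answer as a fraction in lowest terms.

Condition on how many of the transferred balls are brown (from Bag 1: 4 brown of 10; then Bag 2 has 17 total).
  0 brown: C(4,0)C(6,1)/C(10,1) = 3/5; then P = 8/17
  1 brown: C(4,1)C(6,0)/C(10,1) = 2/5; then P = 9/17
P(brown from Bag 2) = 42/85 ≈ 0.4941.

42/85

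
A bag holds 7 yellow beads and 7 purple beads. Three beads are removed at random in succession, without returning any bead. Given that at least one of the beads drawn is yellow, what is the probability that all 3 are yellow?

5/47

P(all 3 yellow) = C(7,3)/C(14,3) = 5/52; P(at least one yellow) = 1 − C(7,3)/C(14,3) = 47/52.
Since 'all 3 yellow' ⊆ 'at least one yellow', P(all 3 | at least one) = 5/52 / 47/52 = 5/47 ≈ 0.1064.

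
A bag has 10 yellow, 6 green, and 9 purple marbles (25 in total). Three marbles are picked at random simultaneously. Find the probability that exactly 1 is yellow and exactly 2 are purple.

Unordered draws without replacement: count favorable combinations over C(25,3).
Favorable = C(10,1) · C(6,0) · C(9,2) = 360; total = C(25,3) = 2300.
P = 360/2300 = 18/115 ≈ 0.1565.

18/115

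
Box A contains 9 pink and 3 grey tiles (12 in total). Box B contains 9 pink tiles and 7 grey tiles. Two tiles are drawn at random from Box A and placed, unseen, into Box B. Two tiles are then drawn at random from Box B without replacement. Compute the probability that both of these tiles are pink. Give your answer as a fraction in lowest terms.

Condition on how many of the transferred tiles are pink (from Box A: 9 pink of 12; then Box B has 18 total).
  0 pink: C(9,0)C(3,2)/C(12,2) = 1/22; then P = C(9,2)/C(18,2) = 4/17
  1 pink: C(9,1)C(3,1)/C(12,2) = 9/22; then P = C(10,2)/C(18,2) = 5/17
  2 pink: C(9,2)C(3,0)/C(12,2) = 6/11; then P = C(11,2)/C(18,2) = 55/153
P(both pink) = 367/1122 ≈ 0.3271.

367/1122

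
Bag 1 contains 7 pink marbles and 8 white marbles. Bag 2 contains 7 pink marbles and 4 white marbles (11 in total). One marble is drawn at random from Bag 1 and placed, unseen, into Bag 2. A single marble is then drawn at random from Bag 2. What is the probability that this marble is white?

Condition on how many of the transferred marbles are white (from Bag 1: 8 white of 15; then Bag 2 has 12 total).
  0 white: C(8,0)C(7,1)/C(15,1) = 7/15; then P = 4/12
  1 white: C(8,1)C(7,0)/C(15,1) = 8/15; then P = 5/12
P(white from Bag 2) = 17/45 ≈ 0.3778.

17/45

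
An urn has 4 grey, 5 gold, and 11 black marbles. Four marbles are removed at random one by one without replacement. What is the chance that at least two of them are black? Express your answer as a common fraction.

253/323

Sum the hypergeometric tail for j = 2,…,4 black marbles.
Favorable = C(11,2)·C(9,2) + C(11,3)·C(9,1) + C(11,4)·C(9,0) = 3795; total = C(20,4) = 4845.
P = 3795/4845 = 253/323 ≈ 0.7833.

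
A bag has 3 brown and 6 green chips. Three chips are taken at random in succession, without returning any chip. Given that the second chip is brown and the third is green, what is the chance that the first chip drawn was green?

P(first=green and the second chip is brown and the third is green) = (6/9)·(3/8)·(5/7) = 5/28.
P(E) = Σ over first color = 1/14 + 5/28 = 1/4.
By Bayes, P(first=green | E) = 5/28 / 1/4 = 5/7 ≈ 0.7143.

5/7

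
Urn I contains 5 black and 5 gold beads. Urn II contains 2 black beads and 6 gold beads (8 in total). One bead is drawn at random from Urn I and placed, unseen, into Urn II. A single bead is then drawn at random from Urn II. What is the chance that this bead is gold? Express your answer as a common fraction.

13/18

Condition on how many of the transferred beads are gold (from Urn I: 5 gold of 10; then Urn II has 9 total).
  0 gold: C(5,0)C(5,1)/C(10,1) = 1/2; then P = 6/9
  1 gold: C(5,1)C(5,0)/C(10,1) = 1/2; then P = 7/9
P(gold from Urn II) = 13/18 ≈ 0.7222.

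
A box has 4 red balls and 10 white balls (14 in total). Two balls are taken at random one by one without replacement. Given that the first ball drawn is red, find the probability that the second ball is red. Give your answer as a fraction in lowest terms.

After removing 1 red, the box has 3 red out of 13 remaining.
P(second is red | given) = 3/13 ≈ 0.2308.

3/13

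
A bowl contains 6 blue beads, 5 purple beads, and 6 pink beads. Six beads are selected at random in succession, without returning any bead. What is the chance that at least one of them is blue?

851/884

Use the complement: P(at least one blue) = 1 − P(no blue).
P(none) = C(11,6)/C(17,6) = 462/12376.
So P = 1 − 462/12376 = 851/884 ≈ 0.9627.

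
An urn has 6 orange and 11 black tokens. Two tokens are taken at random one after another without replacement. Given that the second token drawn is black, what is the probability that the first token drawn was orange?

3/8

P(first=orange and the second token drawn is black) = (6/17)·(11/16) = 33/136.
P(the second token drawn is black) = Σ over first color = 33/136 + 55/136 = 11/17.
By Bayes, P(first=orange | the second token drawn is black) = 33/136 / 11/17 = 3/8 ≈ 0.3750.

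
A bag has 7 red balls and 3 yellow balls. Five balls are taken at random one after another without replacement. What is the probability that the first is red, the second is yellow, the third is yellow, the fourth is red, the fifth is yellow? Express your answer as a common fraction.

Multiply the conditional probability of each draw in order, without replacement, so each draw removes one from its color and from the total.
P = (7/10) · (3/9) · (2/8) · (6/7) · (1/6) = 1/120 ≈ 0.0083.

1/120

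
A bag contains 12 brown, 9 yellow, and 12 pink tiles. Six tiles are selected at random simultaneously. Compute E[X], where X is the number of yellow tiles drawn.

18/11

By linearity of expectation, E[X] = Σ P(draw i is yellow); by symmetry each draw (even without replacement) has P(yellow) = 9/33.
E[X] = 6 · 9/33 = 18/11 ≈ 1.6364.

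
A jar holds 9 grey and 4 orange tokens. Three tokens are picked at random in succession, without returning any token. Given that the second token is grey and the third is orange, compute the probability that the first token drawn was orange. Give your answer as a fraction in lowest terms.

P(first=orange and the second token is grey and the third is orange) = (4/13)·(9/12)·(3/11) = 9/143.
P(E) = Σ over first color = 24/143 + 9/143 = 3/13.
By Bayes, P(first=orange | E) = 9/143 / 3/13 = 3/11 ≈ 0.2727.

3/11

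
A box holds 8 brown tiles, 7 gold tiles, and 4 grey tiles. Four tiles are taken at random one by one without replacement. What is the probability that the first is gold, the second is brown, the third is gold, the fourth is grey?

14/969

Multiply the conditional probability of each draw in order, without replacement, so each draw removes one from its color and from the total.
P = (7/19) · (8/18) · (6/17) · (4/16) = 14/969 ≈ 0.0144.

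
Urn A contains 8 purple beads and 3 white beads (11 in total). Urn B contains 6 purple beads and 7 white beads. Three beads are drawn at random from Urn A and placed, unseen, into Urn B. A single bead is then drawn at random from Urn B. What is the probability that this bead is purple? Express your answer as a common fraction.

Condition on how many of the transferred beads are purple (from Urn A: 8 purple of 11; then Urn B has 16 total).
  0 purple: C(8,0)C(3,3)/C(11,3) = 1/165; then P = 6/16
  1 purple: C(8,1)C(3,2)/C(11,3) = 8/55; then P = 7/16
  2 purple: C(8,2)C(3,1)/C(11,3) = 28/55; then P = 8/16
  3 purple: C(8,3)C(3,0)/C(11,3) = 56/165; then P = 9/16
P(purple from Urn B) = 45/88 ≈ 0.5114.

45/88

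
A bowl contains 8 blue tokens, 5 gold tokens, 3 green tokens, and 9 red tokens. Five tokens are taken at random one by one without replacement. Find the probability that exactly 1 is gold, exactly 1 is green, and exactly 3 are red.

Unordered draws without replacement: count favorable combinations over C(25,5).
Favorable = C(8,0) · C(5,1) · C(3,1) · C(9,3) = 1260; total = C(25,5) = 53130.
P = 1260/53130 = 6/253 ≈ 0.0237.

6/253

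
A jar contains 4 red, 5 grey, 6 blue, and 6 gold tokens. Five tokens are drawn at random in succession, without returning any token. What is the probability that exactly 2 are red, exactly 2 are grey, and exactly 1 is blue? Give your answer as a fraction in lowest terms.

Unordered draws without replacement: count favorable combinations over C(21,5).
Favorable = C(4,2) · C(5,2) · C(6,1) · C(6,0) = 360; total = C(21,5) = 20349.
P = 360/20349 = 40/2261 ≈ 0.0177.

40/2261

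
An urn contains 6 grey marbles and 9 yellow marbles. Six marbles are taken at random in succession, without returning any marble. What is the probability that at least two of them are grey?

Sum the hypergeometric tail for j = 2,…,6 grey marbles.
Favorable = C(6,2)·C(9,4) + C(6,3)·C(9,3) + C(6,4)·C(9,2) + C(6,5)·C(9,1) + C(6,6)·C(9,0) = 4165; total = C(15,6) = 5005.
P = 4165/5005 = 119/143 ≈ 0.8322.

119/143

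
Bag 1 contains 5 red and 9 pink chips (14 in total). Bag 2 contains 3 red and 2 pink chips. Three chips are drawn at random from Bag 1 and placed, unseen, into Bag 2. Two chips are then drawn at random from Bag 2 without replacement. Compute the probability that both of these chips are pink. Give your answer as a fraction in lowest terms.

Condition on how many of the transferred chips are pink (from Bag 1: 9 pink of 14; then Bag 2 has 8 total).
  0 pink: C(9,0)C(5,3)/C(14,3) = 5/182; then P = C(2,2)/C(8,2) = 1/28
  1 pink: C(9,1)C(5,2)/C(14,3) = 45/182; then P = C(3,2)/C(8,2) = 3/28
  2 pink: C(9,2)C(5,1)/C(14,3) = 45/91; then P = C(4,2)/C(8,2) = 3/14
  3 pink: C(9,3)C(5,0)/C(14,3) = 3/13; then P = C(5,2)/C(8,2) = 5/14
P(both pink) = 275/1274 ≈ 0.2159.

275/1274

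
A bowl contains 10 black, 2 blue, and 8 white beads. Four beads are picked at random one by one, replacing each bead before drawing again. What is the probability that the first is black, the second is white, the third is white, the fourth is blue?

1/125

Multiply the conditional probability of each draw in order, with replacement (the composition resets each draw).
P = (10/20) · (8/20) · (8/20) · (2/20) = 1/125 ≈ 0.0080.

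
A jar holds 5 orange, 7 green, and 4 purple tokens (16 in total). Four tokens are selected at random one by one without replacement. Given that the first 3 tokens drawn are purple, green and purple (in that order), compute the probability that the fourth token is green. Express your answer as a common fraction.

After removing 1 green, 2 purple, the jar has 6 green out of 13 remaining.
P(fourth is green | given) = 6/13 ≈ 0.4615.

6/13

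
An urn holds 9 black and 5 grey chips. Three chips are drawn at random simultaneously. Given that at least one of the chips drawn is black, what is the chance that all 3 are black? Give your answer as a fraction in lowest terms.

14/59

P(all 3 black) = C(9,3)/C(14,3) = 3/13; P(at least one black) = 1 − C(5,3)/C(14,3) = 177/182.
Since 'all 3 black' ⊆ 'at least one black', P(all 3 | at least one) = 3/13 / 177/182 = 14/59 ≈ 0.2373.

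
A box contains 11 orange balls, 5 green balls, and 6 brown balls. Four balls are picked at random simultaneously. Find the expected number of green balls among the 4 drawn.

By linearity of expectation, E[X] = Σ P(draw i is green); by symmetry each draw (even without replacement) has P(green) = 5/22.
E[X] = 4 · 5/22 = 10/11 ≈ 0.9091.

10/11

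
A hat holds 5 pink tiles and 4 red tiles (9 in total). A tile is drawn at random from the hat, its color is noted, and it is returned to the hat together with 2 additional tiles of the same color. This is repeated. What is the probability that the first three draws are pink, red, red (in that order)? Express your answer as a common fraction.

Track the composition after each reinforcement of +2.
P = (5/9) · (4/11) · (6/13) = 40/429 ≈ 0.0932.

40/429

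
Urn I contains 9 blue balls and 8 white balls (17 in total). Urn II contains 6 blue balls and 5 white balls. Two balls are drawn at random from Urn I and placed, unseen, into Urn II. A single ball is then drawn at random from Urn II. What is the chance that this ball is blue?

Condition on how many of the transferred balls are blue (from Urn I: 9 blue of 17; then Urn II has 13 total).
  0 blue: C(9,0)C(8,2)/C(17,2) = 7/34; then P = 6/13
  1 blue: C(9,1)C(8,1)/C(17,2) = 9/17; then P = 7/13
  2 blue: C(9,2)C(8,0)/C(17,2) = 9/34; then P = 8/13
P(blue from Urn II) = 120/221 ≈ 0.5430.

120/221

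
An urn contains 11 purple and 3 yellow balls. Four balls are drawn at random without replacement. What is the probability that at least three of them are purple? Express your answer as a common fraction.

75/91

Sum the hypergeometric tail for j = 3,…,4 purple balls.
Favorable = C(11,3)·C(3,1) + C(11,4)·C(3,0) = 825; total = C(14,4) = 1001.
P = 825/1001 = 75/91 ≈ 0.8242.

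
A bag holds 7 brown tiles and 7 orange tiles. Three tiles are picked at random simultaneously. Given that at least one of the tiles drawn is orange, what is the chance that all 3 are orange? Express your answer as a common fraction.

P(all 3 orange) = C(7,3)/C(14,3) = 5/52; P(at least one orange) = 1 − C(7,3)/C(14,3) = 47/52.
Since 'all 3 orange' ⊆ 'at least one orange', P(all 3 | at least one) = 5/52 / 47/52 = 5/47 ≈ 0.1064.

5/47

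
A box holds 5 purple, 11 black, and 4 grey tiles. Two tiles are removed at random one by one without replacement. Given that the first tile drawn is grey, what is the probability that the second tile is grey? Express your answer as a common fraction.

After removing 1 grey, the box has 3 grey out of 19 remaining.
P(second is grey | given) = 3/19 ≈ 0.1579.

3/19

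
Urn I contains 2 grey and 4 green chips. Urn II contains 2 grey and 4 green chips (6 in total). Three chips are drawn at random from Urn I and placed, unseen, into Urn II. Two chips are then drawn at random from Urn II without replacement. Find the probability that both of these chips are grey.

4/45

Condition on how many of the transferred chips are grey (from Urn I: 2 grey of 6; then Urn II has 9 total).
  0 grey: C(2,0)C(4,3)/C(6,3) = 1/5; then P = C(2,2)/C(9,2) = 1/36
  1 grey: C(2,1)C(4,2)/C(6,3) = 3/5; then P = C(3,2)/C(9,2) = 1/12
  2 grey: C(2,2)C(4,1)/C(6,3) = 1/5; then P = C(4,2)/C(9,2) = 1/6
P(both grey) = 4/45 ≈ 0.0889.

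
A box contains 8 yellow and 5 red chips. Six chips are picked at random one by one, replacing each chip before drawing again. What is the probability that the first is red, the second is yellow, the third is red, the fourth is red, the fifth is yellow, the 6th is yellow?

64000/4826809

Multiply the conditional probability of each draw in order, with replacement (the composition resets each draw).
P = (5/13) · (8/13) · (5/13) · (5/13) · (8/13) · (8/13) = 64000/4826809 ≈ 0.0133.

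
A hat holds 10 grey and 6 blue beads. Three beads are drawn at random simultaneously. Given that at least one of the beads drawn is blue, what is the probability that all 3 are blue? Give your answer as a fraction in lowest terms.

1/22

P(all 3 blue) = C(6,3)/C(16,3) = 1/28; P(at least one blue) = 1 − C(10,3)/C(16,3) = 11/14.
Since 'all 3 blue' ⊆ 'at least one blue', P(all 3 | at least one) = 1/28 / 11/14 = 1/22 ≈ 0.0455.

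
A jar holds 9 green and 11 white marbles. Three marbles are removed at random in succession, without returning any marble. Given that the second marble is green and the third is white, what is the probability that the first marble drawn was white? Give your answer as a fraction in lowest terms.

P(first=white and the second marble is green and the third is white) = (11/20)·(9/19)·(10/18) = 11/76.
P(E) = Σ over first color = 11/95 + 11/76 = 99/380.
By Bayes, P(first=white | E) = 11/76 / 99/380 = 5/9 ≈ 0.5556.

5/9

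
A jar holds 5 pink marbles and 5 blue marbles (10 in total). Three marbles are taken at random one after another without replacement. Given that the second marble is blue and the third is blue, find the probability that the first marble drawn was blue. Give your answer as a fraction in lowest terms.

3/8

P(first=blue and the second marble is blue and the third is blue) = (5/10)·(4/9)·(3/8) = 1/12.
P(E) = Σ over first color = 5/36 + 1/12 = 2/9.
By Bayes, P(first=blue | E) = 1/12 / 2/9 = 3/8 ≈ 0.3750.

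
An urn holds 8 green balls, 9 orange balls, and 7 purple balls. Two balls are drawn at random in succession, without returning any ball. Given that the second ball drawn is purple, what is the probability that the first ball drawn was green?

P(first=green and the second ball drawn is purple) = (8/24)·(7/23) = 7/69.
P(the second ball drawn is purple) = Σ over first color = 7/69 + 21/184 + 7/92 = 7/24.
By Bayes, P(first=green | the second ball drawn is purple) = 7/69 / 7/24 = 8/23 ≈ 0.3478.

8/23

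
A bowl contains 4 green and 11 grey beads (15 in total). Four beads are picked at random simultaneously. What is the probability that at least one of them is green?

69/91

Use the complement: P(at least one green) = 1 − P(no green).
P(none) = C(11,4)/C(15,4) = 330/1365.
So P = 1 − 330/1365 = 69/91 ≈ 0.7582.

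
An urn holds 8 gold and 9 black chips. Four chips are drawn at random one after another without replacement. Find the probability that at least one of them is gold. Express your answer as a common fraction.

Use the complement: P(at least one gold) = 1 − P(no gold).
P(none) = C(9,4)/C(17,4) = 126/2380.
So P = 1 − 126/2380 = 161/170 ≈ 0.9471.

161/170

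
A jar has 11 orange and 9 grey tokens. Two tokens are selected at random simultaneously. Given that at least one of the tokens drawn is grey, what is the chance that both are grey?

4/15

P(both grey) = C(9,2)/C(20,2) = 18/95; P(at least one grey) = 1 − C(11,2)/C(20,2) = 27/38.
Since 'both grey' ⊆ 'at least one grey', P(both | at least one) = 18/95 / 27/38 = 4/15 ≈ 0.2667.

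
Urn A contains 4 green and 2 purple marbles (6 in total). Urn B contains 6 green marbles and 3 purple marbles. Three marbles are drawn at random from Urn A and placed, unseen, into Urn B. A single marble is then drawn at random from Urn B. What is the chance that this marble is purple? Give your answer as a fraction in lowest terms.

1/3

Condition on how many of the transferred marbles are purple (from Urn A: 2 purple of 6; then Urn B has 12 total).
  0 purple: C(2,0)C(4,3)/C(6,3) = 1/5; then P = 3/12
  1 purple: C(2,1)C(4,2)/C(6,3) = 3/5; then P = 4/12
  2 purple: C(2,2)C(4,1)/C(6,3) = 1/5; then P = 5/12
P(purple from Urn B) = 1/3 ≈ 0.3333.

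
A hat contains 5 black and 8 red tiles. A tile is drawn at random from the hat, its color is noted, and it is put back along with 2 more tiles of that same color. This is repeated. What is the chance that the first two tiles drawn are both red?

After a red draw the hat holds 10 red out of 15.
P = (8/13)·(10/15) = 16/39 ≈ 0.4103.

16/39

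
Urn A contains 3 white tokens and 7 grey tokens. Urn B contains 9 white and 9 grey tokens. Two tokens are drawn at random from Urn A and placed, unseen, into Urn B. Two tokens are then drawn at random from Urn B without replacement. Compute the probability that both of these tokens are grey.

Condition on how many of the transferred tokens are grey (from Urn A: 7 grey of 10; then Urn B has 20 total).
  0 grey: C(7,0)C(3,2)/C(10,2) = 1/15; then P = C(9,2)/C(20,2) = 18/95
  1 grey: C(7,1)C(3,1)/C(10,2) = 7/15; then P = C(10,2)/C(20,2) = 9/38
  2 grey: C(7,2)C(3,0)/C(10,2) = 7/15; then P = C(11,2)/C(20,2) = 11/38
P(both grey) = 368/1425 ≈ 0.2582.

368/1425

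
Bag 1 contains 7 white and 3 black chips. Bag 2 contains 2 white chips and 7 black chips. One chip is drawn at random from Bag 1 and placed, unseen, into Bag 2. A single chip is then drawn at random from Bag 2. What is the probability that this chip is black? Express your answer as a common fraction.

73/100

Condition on how many of the transferred chips are black (from Bag 1: 3 black of 10; then Bag 2 has 10 total).
  0 black: C(3,0)C(7,1)/C(10,1) = 7/10; then P = 7/10
  1 black: C(3,1)C(7,0)/C(10,1) = 3/10; then P = 8/10
P(black from Bag 2) = 73/100 ≈ 0.7300.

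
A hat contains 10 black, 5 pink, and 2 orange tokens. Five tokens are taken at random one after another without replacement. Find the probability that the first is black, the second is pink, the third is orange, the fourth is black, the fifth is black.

Multiply the conditional probability of each draw in order, without replacement, so each draw removes one from its color and from the total.
P = (10/17) · (5/16) · (2/15) · (9/14) · (8/13) = 15/1547 ≈ 0.0097.

15/1547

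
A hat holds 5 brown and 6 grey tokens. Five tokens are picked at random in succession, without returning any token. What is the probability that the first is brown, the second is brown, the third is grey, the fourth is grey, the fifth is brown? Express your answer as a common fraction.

Multiply the conditional probability of each draw in order, without replacement, so each draw removes one from its color and from the total.
P = (5/11) · (4/10) · (6/9) · (5/8) · (3/7) = 5/154 ≈ 0.0325.

5/154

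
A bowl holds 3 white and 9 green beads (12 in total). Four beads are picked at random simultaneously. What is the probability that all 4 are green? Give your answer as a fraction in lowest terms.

Unordered draws without replacement: count favorable combinations over C(12,4).
Favorable = C(3,0) · C(9,4) = 126; total = C(12,4) = 495.
P = 126/495 = 14/55 ≈ 0.2545.

14/55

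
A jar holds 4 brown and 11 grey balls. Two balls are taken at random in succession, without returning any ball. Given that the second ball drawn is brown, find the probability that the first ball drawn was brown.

P(first=brown and the second ball drawn is brown) = (4/15)·(3/14) = 2/35.
P(the second ball drawn is brown) = Σ over first color = 2/35 + 22/105 = 4/15.
By Bayes, P(first=brown | the second ball drawn is brown) = 2/35 / 4/15 = 3/14 ≈ 0.2143.

3/14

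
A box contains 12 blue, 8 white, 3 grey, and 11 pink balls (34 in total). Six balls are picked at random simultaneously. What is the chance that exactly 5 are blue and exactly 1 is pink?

Unordered draws without replacement: count favorable combinations over C(34,6).
Favorable = C(12,5) · C(8,0) · C(3,0) · C(11,1) = 8712; total = C(34,6) = 1344904.
P = 8712/1344904 = 99/15283 ≈ 0.0065.

99/15283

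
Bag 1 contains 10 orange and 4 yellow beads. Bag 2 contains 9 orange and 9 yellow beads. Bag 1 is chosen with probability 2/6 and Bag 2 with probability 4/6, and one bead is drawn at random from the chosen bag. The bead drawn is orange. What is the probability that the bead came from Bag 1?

P(orange | Bag 1) = 5/7; P(orange | Bag 2) = 1/2.
P(orange) = 1/3·5/7 + 2/3·1/2 = 4/7.
By Bayes' rule, P(Bag 1 | orange) = 5/21 / 4/7 = 5/12 ≈ 0.4167.

5/12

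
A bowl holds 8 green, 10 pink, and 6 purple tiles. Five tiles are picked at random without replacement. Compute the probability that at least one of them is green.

Use the complement: P(at least one green) = 1 − P(no green).
P(none) = C(16,5)/C(24,5) = 4368/42504.
So P = 1 − 4368/42504 = 227/253 ≈ 0.8972.

227/253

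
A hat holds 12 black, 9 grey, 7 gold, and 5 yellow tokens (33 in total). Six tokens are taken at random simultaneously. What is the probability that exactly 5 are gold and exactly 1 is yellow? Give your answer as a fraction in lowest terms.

Unordered draws without replacement: count favorable combinations over C(33,6).
Favorable = C(12,0) · C(9,0) · C(7,5) · C(5,1) = 105; total = C(33,6) = 1107568.
P = 105/1107568 = 15/158224 ≈ 0.0001.

15/158224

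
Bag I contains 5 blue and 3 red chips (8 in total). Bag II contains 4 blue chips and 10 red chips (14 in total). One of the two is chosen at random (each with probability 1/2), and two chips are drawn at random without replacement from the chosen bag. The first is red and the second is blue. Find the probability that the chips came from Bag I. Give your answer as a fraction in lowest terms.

39/71

P(E | Bag I) = 15/56; P(E | Bag II) = 20/91.
P(E) = 1/2·15/56 + 1/2·20/91 = 355/1456.
By Bayes' rule, P(Bag I | E) = 15/112 / 355/1456 = 39/71 ≈ 0.5493.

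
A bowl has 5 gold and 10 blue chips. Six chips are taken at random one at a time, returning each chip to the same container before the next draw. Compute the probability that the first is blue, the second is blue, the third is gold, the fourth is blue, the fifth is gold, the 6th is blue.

Multiply the conditional probability of each draw in order, with replacement (the composition resets each draw).
P = (10/15) · (10/15) · (5/15) · (10/15) · (5/15) · (10/15) = 16/729 ≈ 0.0219.

16/729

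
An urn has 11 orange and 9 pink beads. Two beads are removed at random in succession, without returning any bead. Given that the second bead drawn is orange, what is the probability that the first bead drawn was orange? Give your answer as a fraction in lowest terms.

P(first=orange and the second bead drawn is orange) = (11/20)·(10/19) = 11/38.
P(the second bead drawn is orange) = Σ over first color = 11/38 + 99/380 = 11/20.
By Bayes, P(first=orange | the second bead drawn is orange) = 11/38 / 11/20 = 10/19 ≈ 0.5263.

10/19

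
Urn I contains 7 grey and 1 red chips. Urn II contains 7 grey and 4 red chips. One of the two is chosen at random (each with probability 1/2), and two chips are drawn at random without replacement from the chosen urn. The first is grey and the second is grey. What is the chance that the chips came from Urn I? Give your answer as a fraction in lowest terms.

55/83

P(E | Urn I) = 3/4; P(E | Urn II) = 21/55.
P(E) = 1/2·3/4 + 1/2·21/55 = 249/440.
By Bayes' rule, P(Urn I | E) = 3/8 / 249/440 = 55/83 ≈ 0.6627.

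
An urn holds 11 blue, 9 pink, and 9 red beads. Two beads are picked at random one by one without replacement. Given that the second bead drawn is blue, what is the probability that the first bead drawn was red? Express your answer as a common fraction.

9/28

P(first=red and the second bead drawn is blue) = (9/29)·(11/28) = 99/812.
P(the second bead drawn is blue) = Σ over first color = 55/406 + 99/812 + 99/812 = 11/29.
By Bayes, P(first=red | the second bead drawn is blue) = 99/812 / 11/29 = 9/28 ≈ 0.3214.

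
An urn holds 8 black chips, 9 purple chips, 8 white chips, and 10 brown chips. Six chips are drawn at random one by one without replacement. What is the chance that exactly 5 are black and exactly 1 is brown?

2/5797

Unordered draws without replacement: count favorable combinations over C(35,6).
Favorable = C(8,5) · C(9,0) · C(8,0) · C(10,1) = 560; total = C(35,6) = 1623160.
P = 560/1623160 = 2/5797 ≈ 0.0003.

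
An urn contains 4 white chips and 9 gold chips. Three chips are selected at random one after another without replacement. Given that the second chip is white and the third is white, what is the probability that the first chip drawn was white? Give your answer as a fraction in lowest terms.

P(first=white and the second chip is white and the third is white) = (4/13)·(3/12)·(2/11) = 2/143.
P(E) = Σ over first color = 2/143 + 9/143 = 1/13.
By Bayes, P(first=white | E) = 2/143 / 1/13 = 2/11 ≈ 0.1818.

2/11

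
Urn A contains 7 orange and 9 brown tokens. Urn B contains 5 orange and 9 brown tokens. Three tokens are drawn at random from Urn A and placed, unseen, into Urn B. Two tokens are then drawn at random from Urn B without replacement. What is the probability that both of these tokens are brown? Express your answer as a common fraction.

4167/10880

Condition on how many of the transferred tokens are brown (from Urn A: 9 brown of 16; then Urn B has 17 total).
  0 brown: C(9,0)C(7,3)/C(16,3) = 1/16; then P = C(9,2)/C(17,2) = 9/34
  1 brown: C(9,1)C(7,2)/C(16,3) = 27/80; then P = C(10,2)/C(17,2) = 45/136
  2 brown: C(9,2)C(7,1)/C(16,3) = 9/20; then P = C(11,2)/C(17,2) = 55/136
  3 brown: C(9,3)C(7,0)/C(16,3) = 3/20; then P = C(12,2)/C(17,2) = 33/68
P(both brown) = 4167/10880 ≈ 0.3830.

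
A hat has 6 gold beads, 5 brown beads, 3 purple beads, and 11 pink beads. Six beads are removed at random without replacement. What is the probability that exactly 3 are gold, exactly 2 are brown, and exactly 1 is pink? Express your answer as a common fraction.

Unordered draws without replacement: count favorable combinations over C(25,6).
Favorable = C(6,3) · C(5,2) · C(3,0) · C(11,1) = 2200; total = C(25,6) = 177100.
P = 2200/177100 = 2/161 ≈ 0.0124.

2/161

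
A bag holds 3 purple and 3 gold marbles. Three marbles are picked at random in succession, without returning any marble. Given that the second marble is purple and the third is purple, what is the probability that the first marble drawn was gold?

3/4

P(first=gold and the second marble is purple and the third is purple) = (3/6)·(3/5)·(2/4) = 3/20.
P(E) = Σ over first color = 1/20 + 3/20 = 1/5.
By Bayes, P(first=gold | E) = 3/20 / 1/5 = 3/4 ≈ 0.7500.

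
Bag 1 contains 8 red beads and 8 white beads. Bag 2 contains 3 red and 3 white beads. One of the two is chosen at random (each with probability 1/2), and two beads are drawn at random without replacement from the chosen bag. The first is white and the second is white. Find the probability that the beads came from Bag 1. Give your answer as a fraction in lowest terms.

P(E | Bag 1) = 7/30; P(E | Bag 2) = 1/5.
P(E) = 1/2·7/30 + 1/2·1/5 = 13/60.
By Bayes' rule, P(Bag 1 | E) = 7/60 / 13/60 = 7/13 ≈ 0.5385.

7/13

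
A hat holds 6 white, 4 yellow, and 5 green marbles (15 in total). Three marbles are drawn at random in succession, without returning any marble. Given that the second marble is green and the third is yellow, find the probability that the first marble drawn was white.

6/13

P(first=white and the second marble is green and the third is yellow) = (6/15)·(5/14)·(4/13) = 4/91.
P(E) = Σ over first color = 4/91 + 2/91 + 8/273 = 2/21.
By Bayes, P(first=white | E) = 4/91 / 2/21 = 6/13 ≈ 0.4615.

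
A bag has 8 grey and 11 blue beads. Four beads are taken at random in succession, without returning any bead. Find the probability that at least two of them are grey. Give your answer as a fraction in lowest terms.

Sum the hypergeometric tail for j = 2,…,4 grey beads.
Favorable = C(8,2)·C(11,2) + C(8,3)·C(11,1) + C(8,4)·C(11,0) = 2226; total = C(19,4) = 3876.
P = 2226/3876 = 371/646 ≈ 0.5743.

371/646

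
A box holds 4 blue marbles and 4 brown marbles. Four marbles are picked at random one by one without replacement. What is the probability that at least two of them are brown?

53/70

Sum the hypergeometric tail for j = 2,…,4 brown marbles.
Favorable = C(4,2)·C(4,2) + C(4,3)·C(4,1) + C(4,4)·C(4,0) = 53; total = C(8,4) = 70.
P = 53/70 = 53/70 ≈ 0.7571.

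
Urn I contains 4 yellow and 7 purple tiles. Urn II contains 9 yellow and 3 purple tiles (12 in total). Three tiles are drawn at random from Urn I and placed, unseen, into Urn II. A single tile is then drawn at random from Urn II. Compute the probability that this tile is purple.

18/55

Condition on how many of the transferred tiles are purple (from Urn I: 7 purple of 11; then Urn II has 15 total).
  0 purple: C(7,0)C(4,3)/C(11,3) = 4/165; then P = 3/15
  1 purple: C(7,1)C(4,2)/C(11,3) = 14/55; then P = 4/15
  2 purple: C(7,2)C(4,1)/C(11,3) = 28/55; then P = 5/15
  3 purple: C(7,3)C(4,0)/C(11,3) = 7/33; then P = 6/15
P(purple from Urn II) = 18/55 ≈ 0.3273.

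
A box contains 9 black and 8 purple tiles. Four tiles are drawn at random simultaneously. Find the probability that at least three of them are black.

57/170

Sum the hypergeometric tail for j = 3,…,4 black tiles.
Favorable = C(9,3)·C(8,1) + C(9,4)·C(8,0) = 798; total = C(17,4) = 2380.
P = 798/2380 = 57/170 ≈ 0.3353.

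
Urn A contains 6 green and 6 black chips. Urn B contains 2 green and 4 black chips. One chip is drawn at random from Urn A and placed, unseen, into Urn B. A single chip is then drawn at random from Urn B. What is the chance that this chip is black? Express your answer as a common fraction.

9/14

Condition on how many of the transferred chips are black (from Urn A: 6 black of 12; then Urn B has 7 total).
  0 black: C(6,0)C(6,1)/C(12,1) = 1/2; then P = 4/7
  1 black: C(6,1)C(6,0)/C(12,1) = 1/2; then P = 5/7
P(black from Urn B) = 9/14 ≈ 0.6429.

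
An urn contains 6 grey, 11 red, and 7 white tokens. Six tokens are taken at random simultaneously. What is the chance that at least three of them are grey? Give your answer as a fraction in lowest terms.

4681/33649

Sum the hypergeometric tail for j = 3,…,6 grey tokens.
Favorable = C(6,3)·C(18,3) + C(6,4)·C(18,2) + C(6,5)·C(18,1) + C(6,6)·C(18,0) = 18724; total = C(24,6) = 134596.
P = 18724/134596 = 4681/33649 ≈ 0.1391.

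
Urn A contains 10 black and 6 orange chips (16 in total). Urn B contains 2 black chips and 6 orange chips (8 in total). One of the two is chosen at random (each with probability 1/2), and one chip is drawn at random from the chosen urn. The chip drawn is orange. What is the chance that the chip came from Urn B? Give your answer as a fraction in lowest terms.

P(orange | Urn A) = 3/8; P(orange | Urn B) = 3/4.
P(orange) = 1/2·3/8 + 1/2·3/4 = 9/16.
By Bayes' rule, P(Urn B | orange) = 3/8 / 9/16 = 2/3 ≈ 0.6667.

2/3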